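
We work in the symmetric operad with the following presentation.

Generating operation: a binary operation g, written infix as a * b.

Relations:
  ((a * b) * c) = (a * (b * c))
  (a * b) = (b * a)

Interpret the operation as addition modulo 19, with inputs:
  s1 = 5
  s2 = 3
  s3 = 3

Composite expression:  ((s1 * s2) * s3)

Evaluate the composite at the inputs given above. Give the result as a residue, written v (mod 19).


11 (mod 19)

(s1 * s2) = 8
((s1 * s2) * s3) = 11


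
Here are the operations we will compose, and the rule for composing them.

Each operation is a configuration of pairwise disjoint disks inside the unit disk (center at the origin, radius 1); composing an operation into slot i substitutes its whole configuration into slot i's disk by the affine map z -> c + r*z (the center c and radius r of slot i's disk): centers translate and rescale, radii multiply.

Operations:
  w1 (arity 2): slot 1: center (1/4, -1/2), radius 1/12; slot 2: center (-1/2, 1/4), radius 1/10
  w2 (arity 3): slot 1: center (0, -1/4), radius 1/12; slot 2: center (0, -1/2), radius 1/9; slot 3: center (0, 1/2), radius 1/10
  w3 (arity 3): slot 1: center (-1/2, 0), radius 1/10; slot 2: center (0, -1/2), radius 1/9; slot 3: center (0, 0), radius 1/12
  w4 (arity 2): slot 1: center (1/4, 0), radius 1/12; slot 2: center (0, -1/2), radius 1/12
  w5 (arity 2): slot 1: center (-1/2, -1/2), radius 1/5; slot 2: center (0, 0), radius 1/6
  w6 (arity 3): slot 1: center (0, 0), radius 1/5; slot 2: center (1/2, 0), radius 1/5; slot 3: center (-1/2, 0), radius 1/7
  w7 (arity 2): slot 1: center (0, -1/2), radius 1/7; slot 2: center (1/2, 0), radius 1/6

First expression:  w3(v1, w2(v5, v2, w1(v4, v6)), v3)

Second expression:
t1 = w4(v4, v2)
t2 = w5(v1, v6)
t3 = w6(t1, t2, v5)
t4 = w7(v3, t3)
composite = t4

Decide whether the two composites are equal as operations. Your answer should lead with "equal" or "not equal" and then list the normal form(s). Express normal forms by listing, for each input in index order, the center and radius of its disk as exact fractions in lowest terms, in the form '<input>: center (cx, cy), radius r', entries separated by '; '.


not equal: they reduce to v1: center (-1/2, 0), radius 1/10; v2: center (0, -5/9), radius 1/81; v3: center (0, 0), radius 1/12; v4: center (1/360, -9/20), radius 1/1080; v5: center (0, -19/36), radius 1/108; v6: center (-1/180, -53/120), radius 1/900 and v1: center (17/30, -1/60), radius 1/150; v2: center (1/2, -1/60), radius 1/360; v3: center (0, -1/2), radius 1/7; v4: center (61/120, 0), radius 1/360; v5: center (5/12, 0), radius 1/42; v6: center (7/12, 0), radius 1/180

The first expression reduces to v1: center (-1/2, 0), radius 1/10; v2: center (0, -5/9), radius 1/81; v3: center (0, 0), radius 1/12; v4: center (1/360, -9/20), radius 1/1080; v5: center (0, -19/36), radius 1/108; v6: center (-1/180, -53/120), radius 1/900
The second expression reduces to v1: center (17/30, -1/60), radius 1/150; v2: center (1/2, -1/60), radius 1/360; v3: center (0, -1/2), radius 1/7; v4: center (61/120, 0), radius 1/360; v5: center (5/12, 0), radius 1/42; v6: center (7/12, 0), radius 1/180
The forms do not match — not equal.


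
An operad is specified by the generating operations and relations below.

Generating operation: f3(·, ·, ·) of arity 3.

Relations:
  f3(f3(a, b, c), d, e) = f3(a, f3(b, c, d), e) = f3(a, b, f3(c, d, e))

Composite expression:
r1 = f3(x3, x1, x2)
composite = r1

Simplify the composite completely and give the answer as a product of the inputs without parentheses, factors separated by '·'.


x3 · x1 · x2

Associativity of f3 dissolves the nesting; only the x-input order survives.
f3(x3, x1, x2) flattens to x3 · x1 · x2


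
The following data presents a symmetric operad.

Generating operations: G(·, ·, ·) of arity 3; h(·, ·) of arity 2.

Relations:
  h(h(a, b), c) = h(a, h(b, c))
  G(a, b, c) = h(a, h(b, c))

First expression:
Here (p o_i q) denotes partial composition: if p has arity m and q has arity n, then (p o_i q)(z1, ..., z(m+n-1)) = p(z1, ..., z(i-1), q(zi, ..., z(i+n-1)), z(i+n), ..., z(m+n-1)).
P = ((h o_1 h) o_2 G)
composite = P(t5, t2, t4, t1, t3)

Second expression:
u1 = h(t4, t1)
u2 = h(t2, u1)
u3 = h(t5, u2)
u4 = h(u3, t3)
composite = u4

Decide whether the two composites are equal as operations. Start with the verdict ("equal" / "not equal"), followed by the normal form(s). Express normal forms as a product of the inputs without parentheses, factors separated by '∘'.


Normal form of the first expression: t5 ∘ t2 ∘ t4 ∘ t1 ∘ t3
Normal form of the second expression: t5 ∘ t2 ∘ t4 ∘ t1 ∘ t3
Both agree, so they are equal.

equal — both sides give t5 ∘ t2 ∘ t4 ∘ t1 ∘ t3


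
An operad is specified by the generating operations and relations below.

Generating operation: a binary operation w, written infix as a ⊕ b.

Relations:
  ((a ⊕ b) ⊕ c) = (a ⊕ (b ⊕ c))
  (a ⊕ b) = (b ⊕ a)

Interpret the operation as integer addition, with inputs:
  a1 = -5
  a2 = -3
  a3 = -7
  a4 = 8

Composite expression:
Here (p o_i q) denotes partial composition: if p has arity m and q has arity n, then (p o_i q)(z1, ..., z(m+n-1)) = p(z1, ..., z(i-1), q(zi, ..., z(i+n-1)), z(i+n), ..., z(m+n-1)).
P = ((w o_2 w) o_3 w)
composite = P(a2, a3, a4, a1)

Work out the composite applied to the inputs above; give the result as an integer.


-7

(a4 ⊕ a1) = 3
(a3 ⊕ (a4 ⊕ a1)) = -4
(a2 ⊕ (a3 ⊕ (a4 ⊕ a1))) = -7


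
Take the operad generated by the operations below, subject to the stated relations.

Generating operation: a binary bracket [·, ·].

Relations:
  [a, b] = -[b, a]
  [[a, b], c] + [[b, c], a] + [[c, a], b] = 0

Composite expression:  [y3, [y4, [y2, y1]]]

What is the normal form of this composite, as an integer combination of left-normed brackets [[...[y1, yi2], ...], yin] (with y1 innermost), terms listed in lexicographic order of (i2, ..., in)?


-[[[y1, y2], y4], y3]

Antisymmetry and Jacobi reduce to y1-anchored left-normed brackets.
Composite bracket: [y3, [y4, [y2, y1]]]
The bracket unfolds into 8 signed words via [a, b] = ab - ba (2^3 = 8).
Collect the words opening with y1:
  word y1y2y4y3 has sign -1, contributing -[[[y1, y2], y4], y3]


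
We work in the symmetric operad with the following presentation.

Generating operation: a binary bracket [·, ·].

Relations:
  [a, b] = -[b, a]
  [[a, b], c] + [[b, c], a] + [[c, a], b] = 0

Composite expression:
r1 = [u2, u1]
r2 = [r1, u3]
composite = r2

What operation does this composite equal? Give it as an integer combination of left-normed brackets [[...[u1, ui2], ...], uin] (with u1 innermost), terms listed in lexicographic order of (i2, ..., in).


-[[u1, u2], u3]


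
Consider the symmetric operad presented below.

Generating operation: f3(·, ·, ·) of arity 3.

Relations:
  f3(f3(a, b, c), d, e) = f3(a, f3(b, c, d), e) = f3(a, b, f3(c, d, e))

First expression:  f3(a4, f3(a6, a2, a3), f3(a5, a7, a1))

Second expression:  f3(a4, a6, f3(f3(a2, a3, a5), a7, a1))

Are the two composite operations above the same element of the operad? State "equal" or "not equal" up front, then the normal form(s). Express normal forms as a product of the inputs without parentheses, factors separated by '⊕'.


equal — both sides give a4 ⊕ a6 ⊕ a2 ⊕ a3 ⊕ a5 ⊕ a7 ⊕ a1

Reducing the first expression gives a4 ⊕ a6 ⊕ a2 ⊕ a3 ⊕ a5 ⊕ a7 ⊕ a1
Reducing the second expression gives a4 ⊕ a6 ⊕ a2 ⊕ a3 ⊕ a5 ⊕ a7 ⊕ a1
Same normal form: equal.


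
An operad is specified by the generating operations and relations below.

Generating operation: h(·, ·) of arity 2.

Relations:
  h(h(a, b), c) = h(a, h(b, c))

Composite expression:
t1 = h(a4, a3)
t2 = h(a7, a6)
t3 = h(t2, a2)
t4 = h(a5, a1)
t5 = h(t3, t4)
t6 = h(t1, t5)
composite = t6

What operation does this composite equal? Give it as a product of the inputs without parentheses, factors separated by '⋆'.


a4 ⋆ a3 ⋆ a7 ⋆ a6 ⋆ a2 ⋆ a5 ⋆ a1

Associativity of h dissolves the nesting; only the a-input order survives.
h(a4, a3) flattens to a4 ⋆ a3
h(a7, a6) flattens to a7 ⋆ a6
h(h(a7, a6), a2) flattens to a7 ⋆ a6 ⋆ a2
h(a5, a1) flattens to a5 ⋆ a1
h(h(h(a7, a6), a2), h(a5, a1)) flattens to a7 ⋆ a6 ⋆ a2 ⋆ a5 ⋆ a1
h(h(a4, a3), h(h(h(a7, a6), a2), h(a5, a1))) flattens to a4 ⋆ a3 ⋆ a7 ⋆ a6 ⋆ a2 ⋆ a5 ⋆ a1


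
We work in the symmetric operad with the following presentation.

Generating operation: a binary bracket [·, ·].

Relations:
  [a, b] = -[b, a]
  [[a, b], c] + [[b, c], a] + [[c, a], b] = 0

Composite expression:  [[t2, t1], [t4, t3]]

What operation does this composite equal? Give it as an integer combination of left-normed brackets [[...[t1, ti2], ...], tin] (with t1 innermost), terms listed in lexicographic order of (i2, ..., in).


[[[t1, t2], t3], t4] - [[[t1, t2], t4], t3]


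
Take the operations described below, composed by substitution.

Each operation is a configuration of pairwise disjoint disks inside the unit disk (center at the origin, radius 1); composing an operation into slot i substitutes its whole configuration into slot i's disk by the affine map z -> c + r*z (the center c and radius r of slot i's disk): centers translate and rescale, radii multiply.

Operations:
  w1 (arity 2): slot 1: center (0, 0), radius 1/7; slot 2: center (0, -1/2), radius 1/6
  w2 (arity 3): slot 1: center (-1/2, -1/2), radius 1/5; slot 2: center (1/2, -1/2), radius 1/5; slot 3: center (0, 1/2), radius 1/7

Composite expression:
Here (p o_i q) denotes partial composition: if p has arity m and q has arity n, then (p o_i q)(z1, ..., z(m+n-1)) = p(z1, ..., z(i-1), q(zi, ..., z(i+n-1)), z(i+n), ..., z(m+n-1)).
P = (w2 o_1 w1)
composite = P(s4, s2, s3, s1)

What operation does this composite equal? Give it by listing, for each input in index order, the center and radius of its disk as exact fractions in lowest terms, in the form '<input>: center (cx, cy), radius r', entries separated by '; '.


s1: center (0, 1/2), radius 1/7; s2: center (-1/2, -3/5), radius 1/30; s3: center (1/2, -1/2), radius 1/5; s4: center (-1/2, -1/2), radius 1/35

Nesting under w2 composes maps z -> c + r*z down each s-path.
tracing s4 down its 2-map path: center (-1/2, -1/2), radius 1/35
tracing s2 down its 2-map path: center (-1/2, -3/5), radius 1/30
tracing s3 down its 1-map path: center (1/2, -1/2), radius 1/5
tracing s1 down its 1-map path: center (0, 1/2), radius 1/7


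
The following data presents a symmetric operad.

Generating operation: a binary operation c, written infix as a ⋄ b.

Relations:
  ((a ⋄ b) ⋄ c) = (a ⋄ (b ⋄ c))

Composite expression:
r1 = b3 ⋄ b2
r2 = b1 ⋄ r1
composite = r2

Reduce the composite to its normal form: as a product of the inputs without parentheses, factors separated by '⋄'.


b1 ⋄ b3 ⋄ b2

Associativity of c dissolves the nesting; only the b-input order survives.
(b3 ⋄ b2) spells out as b3 ⋄ b2
(b1 ⋄ (b3 ⋄ b2)) spells out as b1 ⋄ b3 ⋄ b2


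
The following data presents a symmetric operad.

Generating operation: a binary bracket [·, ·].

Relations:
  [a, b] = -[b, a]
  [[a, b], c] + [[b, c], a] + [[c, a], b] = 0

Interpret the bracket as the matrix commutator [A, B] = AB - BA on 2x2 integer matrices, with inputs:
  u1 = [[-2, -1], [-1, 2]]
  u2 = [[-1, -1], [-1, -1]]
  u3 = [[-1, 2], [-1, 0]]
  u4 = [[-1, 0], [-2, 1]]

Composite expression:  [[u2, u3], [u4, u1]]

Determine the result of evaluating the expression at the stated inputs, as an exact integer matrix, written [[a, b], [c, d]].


[[-8, 8], [-40, 8]]


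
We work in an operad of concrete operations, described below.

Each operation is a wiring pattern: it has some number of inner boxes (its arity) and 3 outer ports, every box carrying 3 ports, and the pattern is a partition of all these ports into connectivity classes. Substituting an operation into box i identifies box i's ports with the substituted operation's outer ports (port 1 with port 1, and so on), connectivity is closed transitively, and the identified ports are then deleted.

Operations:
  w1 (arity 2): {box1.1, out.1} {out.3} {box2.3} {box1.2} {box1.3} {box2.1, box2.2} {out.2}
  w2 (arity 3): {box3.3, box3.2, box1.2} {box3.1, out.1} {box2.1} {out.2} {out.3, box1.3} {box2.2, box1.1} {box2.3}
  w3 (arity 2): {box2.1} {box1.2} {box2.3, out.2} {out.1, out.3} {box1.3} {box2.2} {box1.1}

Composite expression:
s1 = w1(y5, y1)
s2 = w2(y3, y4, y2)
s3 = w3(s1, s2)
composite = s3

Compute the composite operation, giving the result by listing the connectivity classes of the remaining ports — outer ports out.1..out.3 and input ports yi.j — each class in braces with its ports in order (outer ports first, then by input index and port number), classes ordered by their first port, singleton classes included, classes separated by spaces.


After gluing at w3, chains via deleted ports link the y-ports.
after w1, the pattern on (y5, y1) reads {out.1, y5.1} {out.2} {out.3} {y1.1, y1.2} {y1.3} {y5.2} {y5.3} (out.j = its outer ports)
after w2, the pattern on (y3, y4, y2) reads {out.1, y2.1} {out.2} {out.3, y3.3} {y2.2, y2.3, y3.2} {y3.1, y4.2} {y4.1} {y4.3} (out.j = its outer ports)
after w3, the pattern on (y5, y1, y3, y4, y2) reads {out.1, out.3} {out.2, y3.3} {y1.1, y1.2} {y1.3} {y2.1} {y2.2, y2.3, y3.2} {y3.1, y4.2} {y4.1} {y4.3} {y5.1} {y5.2} {y5.3} (out.j = its outer ports)

{out.1, out.3} {out.2, y3.3} {y1.1, y1.2} {y1.3} {y2.1} {y2.2, y2.3, y3.2} {y3.1, y4.2} {y4.1} {y4.3} {y5.1} {y5.2} {y5.3}


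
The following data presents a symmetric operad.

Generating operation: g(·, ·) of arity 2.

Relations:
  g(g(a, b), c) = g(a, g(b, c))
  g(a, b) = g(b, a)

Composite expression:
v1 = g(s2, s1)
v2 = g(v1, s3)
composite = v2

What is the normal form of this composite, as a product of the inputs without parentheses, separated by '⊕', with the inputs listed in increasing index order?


s1 ⊕ s2 ⊕ s3

Reordering under g is free, so list the s-inputs canonically.
g(s2, s1) collapses to s2 ⊕ s1
g(g(s2, s1), s3) collapses to s2 ⊕ s1 ⊕ s3
sorting the factors by input index: s1 ⊕ s2 ⊕ s3


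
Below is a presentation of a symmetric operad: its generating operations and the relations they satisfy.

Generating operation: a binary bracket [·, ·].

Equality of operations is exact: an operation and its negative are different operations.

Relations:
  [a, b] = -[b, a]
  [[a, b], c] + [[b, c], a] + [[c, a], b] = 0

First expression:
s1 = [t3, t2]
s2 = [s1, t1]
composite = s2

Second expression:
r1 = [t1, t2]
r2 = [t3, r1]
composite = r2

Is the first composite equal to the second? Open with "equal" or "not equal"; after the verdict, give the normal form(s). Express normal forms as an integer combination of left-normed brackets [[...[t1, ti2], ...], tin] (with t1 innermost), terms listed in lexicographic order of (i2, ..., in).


not equal — first [[t1, t2], t3] - [[t1, t3], t2], second -[[t1, t2], t3]

In normal form, the first expression is [[t1, t2], t3] - [[t1, t3], t2]
In normal form, the second expression is -[[t1, t2], t3]
The forms do not match — not equal.


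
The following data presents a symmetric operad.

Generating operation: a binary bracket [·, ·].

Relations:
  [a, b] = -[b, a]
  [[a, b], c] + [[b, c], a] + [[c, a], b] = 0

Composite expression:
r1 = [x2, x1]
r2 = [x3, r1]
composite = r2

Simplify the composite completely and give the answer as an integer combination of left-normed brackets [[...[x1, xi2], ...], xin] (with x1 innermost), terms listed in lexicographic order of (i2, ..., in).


[[x1, x2], x3]

A multilinear Lie element is pinned by x1-initial words (x1 innermost).
Composite bracket: [x3, [x2, x1]]
Applying ab - ba throughout gives 4 signed words (2^2 = 4).
Words beginning with x1 determine it all:
  sign of x1x2x3 is +1, so it contributes +[[x1, x2], x3]


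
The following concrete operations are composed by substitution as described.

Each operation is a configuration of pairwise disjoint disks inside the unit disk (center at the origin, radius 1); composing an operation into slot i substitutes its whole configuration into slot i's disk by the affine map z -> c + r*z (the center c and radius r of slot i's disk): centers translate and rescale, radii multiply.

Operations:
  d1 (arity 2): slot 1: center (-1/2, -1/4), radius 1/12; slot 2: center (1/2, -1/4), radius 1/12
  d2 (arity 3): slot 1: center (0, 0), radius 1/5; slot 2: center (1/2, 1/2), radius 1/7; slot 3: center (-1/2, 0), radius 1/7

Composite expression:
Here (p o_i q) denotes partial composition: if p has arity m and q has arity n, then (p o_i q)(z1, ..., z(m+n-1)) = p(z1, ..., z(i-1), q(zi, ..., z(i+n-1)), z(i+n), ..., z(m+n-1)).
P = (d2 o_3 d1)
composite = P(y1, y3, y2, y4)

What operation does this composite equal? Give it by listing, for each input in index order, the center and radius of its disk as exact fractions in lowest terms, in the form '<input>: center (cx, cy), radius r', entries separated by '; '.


y1: center (0, 0), radius 1/5; y2: center (-4/7, -1/28), radius 1/84; y3: center (1/2, 1/2), radius 1/7; y4: center (-3/7, -1/28), radius 1/84

Only the slot chain above each y matters under d2; compose those maps.
input y1: composing its 1 substitution step yields center (0, 0), radius 1/5
input y3: composing its 1 substitution step yields center (1/2, 1/2), radius 1/7
input y2: composing its 2 substitution steps yields center (-4/7, -1/28), radius 1/84
input y4: composing its 2 substitution steps yields center (-3/7, -1/28), radius 1/84


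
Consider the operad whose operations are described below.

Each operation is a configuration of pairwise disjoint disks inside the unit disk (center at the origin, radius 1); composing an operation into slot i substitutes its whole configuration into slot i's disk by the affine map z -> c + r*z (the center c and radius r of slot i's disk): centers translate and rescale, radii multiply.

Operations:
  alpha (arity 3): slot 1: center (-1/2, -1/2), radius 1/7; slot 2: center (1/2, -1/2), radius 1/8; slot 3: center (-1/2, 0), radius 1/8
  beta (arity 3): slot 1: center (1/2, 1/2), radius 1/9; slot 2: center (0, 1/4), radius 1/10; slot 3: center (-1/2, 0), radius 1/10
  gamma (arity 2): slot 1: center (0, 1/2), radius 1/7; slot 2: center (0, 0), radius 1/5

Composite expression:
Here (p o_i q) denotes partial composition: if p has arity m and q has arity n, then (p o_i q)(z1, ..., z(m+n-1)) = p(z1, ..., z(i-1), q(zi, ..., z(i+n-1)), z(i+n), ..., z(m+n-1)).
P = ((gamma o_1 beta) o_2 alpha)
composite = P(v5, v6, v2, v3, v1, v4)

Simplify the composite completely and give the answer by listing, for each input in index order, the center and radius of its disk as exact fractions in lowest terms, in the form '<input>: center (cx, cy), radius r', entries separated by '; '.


Follow each v-input down from gamma: c' goes to c + r*c', radius to r*r'.
input v5: composing its 2 substitution steps yields center (1/14, 4/7), radius 1/63
input v6: composing its 3 substitution steps yields center (-1/140, 37/70), radius 1/490
input v2: composing its 3 substitution steps yields center (1/140, 37/70), radius 1/560
input v3: composing its 3 substitution steps yields center (-1/140, 15/28), radius 1/560
input v1: composing its 2 substitution steps yields center (-1/14, 1/2), radius 1/70
input v4: composing its 1 substitution step yields center (0, 0), radius 1/5

v1: center (-1/14, 1/2), radius 1/70; v2: center (1/140, 37/70), radius 1/560; v3: center (-1/140, 15/28), radius 1/560; v4: center (0, 0), radius 1/5; v5: center (1/14, 4/7), radius 1/63; v6: center (-1/140, 37/70), radius 1/490


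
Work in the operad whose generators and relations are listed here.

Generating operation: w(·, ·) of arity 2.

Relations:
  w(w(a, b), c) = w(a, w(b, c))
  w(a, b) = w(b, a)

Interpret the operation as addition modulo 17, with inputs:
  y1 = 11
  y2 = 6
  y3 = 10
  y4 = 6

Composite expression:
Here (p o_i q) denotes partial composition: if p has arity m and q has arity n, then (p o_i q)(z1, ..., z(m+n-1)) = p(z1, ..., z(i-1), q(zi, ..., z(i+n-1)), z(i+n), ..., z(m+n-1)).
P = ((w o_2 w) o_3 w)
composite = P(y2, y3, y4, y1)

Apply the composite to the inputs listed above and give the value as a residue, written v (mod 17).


16 (mod 17)

w(y4, y1) = 0
w(y3, w(y4, y1)) = 10
w(y2, w(y3, w(y4, y1))) = 16


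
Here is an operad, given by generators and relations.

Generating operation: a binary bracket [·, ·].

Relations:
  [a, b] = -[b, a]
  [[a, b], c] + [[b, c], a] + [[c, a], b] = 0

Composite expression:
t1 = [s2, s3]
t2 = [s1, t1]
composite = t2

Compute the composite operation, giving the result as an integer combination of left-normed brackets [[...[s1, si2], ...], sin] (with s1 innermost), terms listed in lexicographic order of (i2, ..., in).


[[s1, s2], s3] - [[s1, s3], s2]

Left-normed coefficients sit on the s1-initial expansion words.
Composite bracket: [s1, [s2, s3]]
Under [a, b] = ab - ba we get 4 signed associative words (2^2 = 4).
Keep just the words that open with s1:
  s1s2s3 appears with sign +1, giving the term +[[s1, s2], s3]
  s1s3s2 appears with sign -1, giving the term -[[s1, s3], s2]


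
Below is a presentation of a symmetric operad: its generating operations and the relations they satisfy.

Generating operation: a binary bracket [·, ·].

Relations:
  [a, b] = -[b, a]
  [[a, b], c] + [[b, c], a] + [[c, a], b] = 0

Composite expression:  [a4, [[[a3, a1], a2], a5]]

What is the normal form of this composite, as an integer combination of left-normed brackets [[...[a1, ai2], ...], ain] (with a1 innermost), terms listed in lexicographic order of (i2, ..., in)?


[[[[a1, a3], a2], a5], a4]

A multilinear Lie element is pinned by a1-initial words (a1 innermost).
Composite bracket: [a4, [[[a3, a1], a2], a5]]
Under [a, b] = ab - ba we get 16 signed associative words (2^4 = 16).
Words beginning with a1 determine it all:
  a1a3a2a5a4 appears with sign +1, giving the term +[[[[a1, a3], a2], a5], a4]


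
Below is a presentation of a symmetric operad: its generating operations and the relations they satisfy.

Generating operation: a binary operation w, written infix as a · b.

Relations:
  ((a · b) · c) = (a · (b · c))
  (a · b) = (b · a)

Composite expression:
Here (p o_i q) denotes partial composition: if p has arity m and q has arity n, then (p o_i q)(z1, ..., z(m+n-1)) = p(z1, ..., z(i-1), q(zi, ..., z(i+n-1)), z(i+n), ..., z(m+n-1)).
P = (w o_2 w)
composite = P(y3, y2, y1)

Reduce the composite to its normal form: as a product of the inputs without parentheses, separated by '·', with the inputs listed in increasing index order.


y1 · y2 · y3

Reordering under w is free, so list the y-inputs canonically.
(y2 · y1) linearizes to y2 · y1
(y3 · (y2 · y1)) linearizes to y3 · y2 · y1
reordering the factors by index: y1 · y2 · y3


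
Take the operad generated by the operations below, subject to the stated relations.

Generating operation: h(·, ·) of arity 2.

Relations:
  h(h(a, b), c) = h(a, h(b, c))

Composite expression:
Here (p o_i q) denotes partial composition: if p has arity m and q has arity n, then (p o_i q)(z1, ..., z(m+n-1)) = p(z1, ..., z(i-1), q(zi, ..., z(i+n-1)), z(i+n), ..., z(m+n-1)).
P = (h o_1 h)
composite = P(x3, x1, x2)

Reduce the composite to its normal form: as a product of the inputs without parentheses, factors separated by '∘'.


Key point: h is associative — brackets drop, the x-order remains.
h(x3, x1) collapses to x3 ∘ x1
h(h(x3, x1), x2) collapses to x3 ∘ x1 ∘ x2

x3 ∘ x1 ∘ x2


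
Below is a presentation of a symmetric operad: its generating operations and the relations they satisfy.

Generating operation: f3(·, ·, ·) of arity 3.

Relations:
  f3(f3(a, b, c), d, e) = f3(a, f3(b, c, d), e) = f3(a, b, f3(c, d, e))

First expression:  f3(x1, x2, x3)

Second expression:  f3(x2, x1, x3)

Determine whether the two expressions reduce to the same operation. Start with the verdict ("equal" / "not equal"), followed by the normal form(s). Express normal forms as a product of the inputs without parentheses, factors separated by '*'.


not equal — first x1 * x2 * x3, second x2 * x1 * x3

The first expression reduces to x1 * x2 * x3
The second expression reduces to x2 * x1 * x3
Distinct normal forms: not equal.


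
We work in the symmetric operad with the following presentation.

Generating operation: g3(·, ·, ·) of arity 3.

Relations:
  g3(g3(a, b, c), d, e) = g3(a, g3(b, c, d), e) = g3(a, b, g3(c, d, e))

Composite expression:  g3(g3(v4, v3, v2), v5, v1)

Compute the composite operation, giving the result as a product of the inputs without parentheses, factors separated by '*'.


v4 * v3 * v2 * v5 * v1

All parenthesizations of g3 agree; list the v-inputs left to right.
g3(v4, v3, v2) unparenthesizes to v4 * v3 * v2
g3(g3(v4, v3, v2), v5, v1) unparenthesizes to v4 * v3 * v2 * v5 * v1


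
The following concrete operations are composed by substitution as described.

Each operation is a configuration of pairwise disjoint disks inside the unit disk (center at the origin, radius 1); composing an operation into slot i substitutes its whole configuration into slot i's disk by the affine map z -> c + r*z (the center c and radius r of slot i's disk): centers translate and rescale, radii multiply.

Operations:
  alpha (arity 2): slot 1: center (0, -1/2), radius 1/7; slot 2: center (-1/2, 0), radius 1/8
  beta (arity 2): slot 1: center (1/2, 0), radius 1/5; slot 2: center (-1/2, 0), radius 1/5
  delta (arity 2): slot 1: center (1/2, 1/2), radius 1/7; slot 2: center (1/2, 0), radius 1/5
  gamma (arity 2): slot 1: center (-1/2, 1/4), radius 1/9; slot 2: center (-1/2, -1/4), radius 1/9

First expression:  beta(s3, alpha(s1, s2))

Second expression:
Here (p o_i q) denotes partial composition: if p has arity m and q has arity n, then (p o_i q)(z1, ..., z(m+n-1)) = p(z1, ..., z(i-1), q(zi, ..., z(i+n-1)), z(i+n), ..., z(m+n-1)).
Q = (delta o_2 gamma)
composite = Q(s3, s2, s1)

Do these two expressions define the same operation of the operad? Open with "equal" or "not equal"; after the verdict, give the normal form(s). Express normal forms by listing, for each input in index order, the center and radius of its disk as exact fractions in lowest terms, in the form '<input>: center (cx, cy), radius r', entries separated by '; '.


not equal; the first gives s1: center (-1/2, -1/10), radius 1/35; s2: center (-3/5, 0), radius 1/40; s3: center (1/2, 0), radius 1/5 and the second s1: center (2/5, -1/20), radius 1/45; s2: center (2/5, 1/20), radius 1/45; s3: center (1/2, 1/2), radius 1/7

Reducing the first expression gives s1: center (-1/2, -1/10), radius 1/35; s2: center (-3/5, 0), radius 1/40; s3: center (1/2, 0), radius 1/5
Reducing the second expression gives s1: center (2/5, -1/20), radius 1/45; s2: center (2/5, 1/20), radius 1/45; s3: center (1/2, 1/2), radius 1/7
The forms do not match — not equal.


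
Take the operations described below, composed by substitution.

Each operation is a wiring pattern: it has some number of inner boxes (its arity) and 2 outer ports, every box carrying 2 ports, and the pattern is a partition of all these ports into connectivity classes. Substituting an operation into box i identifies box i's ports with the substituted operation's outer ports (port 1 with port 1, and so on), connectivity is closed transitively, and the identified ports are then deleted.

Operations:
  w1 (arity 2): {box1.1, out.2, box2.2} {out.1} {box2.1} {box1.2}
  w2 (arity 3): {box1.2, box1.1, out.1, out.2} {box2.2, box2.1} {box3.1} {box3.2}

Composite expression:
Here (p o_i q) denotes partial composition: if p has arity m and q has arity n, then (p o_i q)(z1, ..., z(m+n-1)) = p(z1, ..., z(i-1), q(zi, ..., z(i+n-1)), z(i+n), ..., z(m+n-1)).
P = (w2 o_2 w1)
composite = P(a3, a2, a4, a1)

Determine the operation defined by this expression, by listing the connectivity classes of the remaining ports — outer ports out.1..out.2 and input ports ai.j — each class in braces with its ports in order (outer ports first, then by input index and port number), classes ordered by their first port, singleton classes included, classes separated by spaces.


{out.1, out.2, a3.1, a3.2} {a1.1} {a1.2} {a2.1, a4.2} {a2.2} {a4.1}


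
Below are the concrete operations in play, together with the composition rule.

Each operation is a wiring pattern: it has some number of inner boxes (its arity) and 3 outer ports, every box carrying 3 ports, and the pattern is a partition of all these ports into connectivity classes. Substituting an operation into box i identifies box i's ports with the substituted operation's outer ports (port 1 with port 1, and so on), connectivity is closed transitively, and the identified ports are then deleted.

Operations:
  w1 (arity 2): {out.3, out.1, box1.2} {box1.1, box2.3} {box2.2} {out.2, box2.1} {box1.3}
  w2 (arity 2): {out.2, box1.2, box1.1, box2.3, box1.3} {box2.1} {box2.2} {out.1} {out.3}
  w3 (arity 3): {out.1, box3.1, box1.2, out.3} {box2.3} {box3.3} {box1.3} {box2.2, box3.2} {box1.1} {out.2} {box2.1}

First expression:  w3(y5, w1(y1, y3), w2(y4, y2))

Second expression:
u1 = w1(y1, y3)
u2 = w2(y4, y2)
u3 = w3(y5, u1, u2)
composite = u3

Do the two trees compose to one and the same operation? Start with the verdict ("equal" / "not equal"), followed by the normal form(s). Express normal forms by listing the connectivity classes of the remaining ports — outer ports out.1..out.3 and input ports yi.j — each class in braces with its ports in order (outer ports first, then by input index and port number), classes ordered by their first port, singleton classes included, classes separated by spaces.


Reducing the first expression gives {out.1, out.3, y5.2} {out.2} {y1.1, y3.3} {y1.2} {y1.3} {y2.1} {y2.2} {y2.3, y3.1, y4.1, y4.2, y4.3} {y3.2} {y5.1} {y5.3}
Reducing the second expression gives {out.1, out.3, y5.2} {out.2} {y1.1, y3.3} {y1.2} {y1.3} {y2.1} {y2.2} {y2.3, y3.1, y4.1, y4.2, y4.3} {y3.2} {y5.1} {y5.3}
Same normal form: equal.

equal — both sides give {out.1, out.3, y5.2} {out.2} {y1.1, y3.3} {y1.2} {y1.3} {y2.1} {y2.2} {y2.3, y3.1, y4.1, y4.2, y4.3} {y3.2} {y5.1} {y5.3}


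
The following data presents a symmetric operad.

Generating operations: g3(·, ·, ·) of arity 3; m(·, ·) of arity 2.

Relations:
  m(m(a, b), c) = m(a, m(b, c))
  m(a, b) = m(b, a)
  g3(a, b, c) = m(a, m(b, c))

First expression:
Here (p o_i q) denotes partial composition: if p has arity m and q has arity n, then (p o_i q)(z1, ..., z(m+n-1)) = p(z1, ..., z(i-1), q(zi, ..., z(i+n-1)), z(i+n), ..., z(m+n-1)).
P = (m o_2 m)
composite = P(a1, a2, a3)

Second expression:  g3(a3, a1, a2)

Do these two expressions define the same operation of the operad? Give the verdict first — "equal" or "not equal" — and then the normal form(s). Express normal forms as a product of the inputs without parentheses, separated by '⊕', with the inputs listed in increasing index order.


equal; the common form is a1 ⊕ a2 ⊕ a3

Normal form of the first expression: a1 ⊕ a2 ⊕ a3
Normal form of the second expression: a1 ⊕ a2 ⊕ a3
Both agree, so they are equal.


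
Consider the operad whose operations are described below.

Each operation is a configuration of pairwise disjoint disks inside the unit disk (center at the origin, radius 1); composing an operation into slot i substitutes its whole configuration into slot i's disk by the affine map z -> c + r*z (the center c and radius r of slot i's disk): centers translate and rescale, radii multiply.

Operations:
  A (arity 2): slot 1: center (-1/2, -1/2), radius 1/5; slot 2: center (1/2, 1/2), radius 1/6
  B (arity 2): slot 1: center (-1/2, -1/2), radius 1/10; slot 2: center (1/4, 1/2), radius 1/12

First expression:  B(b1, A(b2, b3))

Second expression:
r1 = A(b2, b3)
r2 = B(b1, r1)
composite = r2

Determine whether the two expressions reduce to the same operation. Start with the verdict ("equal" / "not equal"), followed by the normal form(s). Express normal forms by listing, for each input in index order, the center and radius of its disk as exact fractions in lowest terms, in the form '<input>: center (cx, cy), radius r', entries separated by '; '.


equal: each reduces to b1: center (-1/2, -1/2), radius 1/10; b2: center (5/24, 11/24), radius 1/60; b3: center (7/24, 13/24), radius 1/72

Reducing the first expression gives b1: center (-1/2, -1/2), radius 1/10; b2: center (5/24, 11/24), radius 1/60; b3: center (7/24, 13/24), radius 1/72
Reducing the second expression gives b1: center (-1/2, -1/2), radius 1/10; b2: center (5/24, 11/24), radius 1/60; b3: center (7/24, 13/24), radius 1/72
Same normal form: equal.


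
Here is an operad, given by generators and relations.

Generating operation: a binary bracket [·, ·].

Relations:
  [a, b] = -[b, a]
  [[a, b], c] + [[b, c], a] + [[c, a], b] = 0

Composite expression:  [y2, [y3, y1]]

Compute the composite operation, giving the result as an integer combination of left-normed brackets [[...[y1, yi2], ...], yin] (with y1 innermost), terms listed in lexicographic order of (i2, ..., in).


[[y1, y3], y2]


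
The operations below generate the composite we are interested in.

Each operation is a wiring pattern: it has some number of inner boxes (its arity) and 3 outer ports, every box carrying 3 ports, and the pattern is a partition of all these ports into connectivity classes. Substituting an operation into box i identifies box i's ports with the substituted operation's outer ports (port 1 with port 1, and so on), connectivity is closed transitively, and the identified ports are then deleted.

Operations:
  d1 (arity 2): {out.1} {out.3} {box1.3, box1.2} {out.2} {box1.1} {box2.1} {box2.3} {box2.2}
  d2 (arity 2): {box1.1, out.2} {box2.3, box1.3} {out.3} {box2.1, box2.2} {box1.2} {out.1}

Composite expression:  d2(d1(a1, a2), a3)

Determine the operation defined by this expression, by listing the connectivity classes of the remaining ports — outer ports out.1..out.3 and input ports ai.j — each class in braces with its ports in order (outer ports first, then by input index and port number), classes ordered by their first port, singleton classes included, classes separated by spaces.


{out.1} {out.2} {out.3} {a1.1} {a1.2, a1.3} {a2.1} {a2.2} {a2.3} {a3.1, a3.2} {a3.3}

Treat the ports identified at d2 as solder joints: merge, then drop.
composing d1 on (a1, a2), with out.j its own outer ports: {out.1} {out.2} {out.3} {a1.1} {a1.2, a1.3} {a2.1} {a2.2} {a2.3}
composing d2 on (a1, a2, a3), with out.j its own outer ports: {out.1} {out.2} {out.3} {a1.1} {a1.2, a1.3} {a2.1} {a2.2} {a2.3} {a3.1, a3.2} {a3.3}


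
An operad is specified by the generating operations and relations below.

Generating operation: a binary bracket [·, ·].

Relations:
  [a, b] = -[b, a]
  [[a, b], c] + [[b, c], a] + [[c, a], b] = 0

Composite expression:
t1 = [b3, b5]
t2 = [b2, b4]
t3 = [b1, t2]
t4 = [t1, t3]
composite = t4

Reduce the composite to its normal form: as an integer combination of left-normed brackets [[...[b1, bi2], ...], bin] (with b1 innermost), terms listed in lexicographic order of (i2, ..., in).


-[[[[b1, b2], b4], b3], b5] + [[[[b1, b2], b4], b5], b3] + [[[[b1, b4], b2], b3], b5] - [[[[b1, b4], b2], b5], b3]

Expand each bracket as ab - ba; the b1-initial words give the coefficients.
Composite bracket: [[b3, b5], [b1, [b2, b4]]]
Each bracket splits as ab - ba, giving 16 signed words (2^4 = 16).
Words beginning with b1 determine it all:
  b1b2b4b3b5 (sign -1) contributes -[[[[b1, b2], b4], b3], b5]
  b1b2b4b5b3 (sign +1) contributes +[[[[b1, b2], b4], b5], b3]
  b1b4b2b3b5 (sign +1) contributes +[[[[b1, b4], b2], b3], b5]
  b1b4b2b5b3 (sign -1) contributes -[[[[b1, b4], b2], b5], b3]


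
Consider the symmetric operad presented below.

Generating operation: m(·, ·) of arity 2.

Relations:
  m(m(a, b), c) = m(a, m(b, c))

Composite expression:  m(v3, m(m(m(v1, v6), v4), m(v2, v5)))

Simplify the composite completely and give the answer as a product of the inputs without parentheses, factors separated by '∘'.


v3 ∘ v1 ∘ v6 ∘ v4 ∘ v2 ∘ v5

Key point: m is associative — brackets drop, the v-order remains.
m(v1, v6) collapses to v1 ∘ v6
m(m(v1, v6), v4) collapses to v1 ∘ v6 ∘ v4
m(v2, v5) collapses to v2 ∘ v5
m(m(m(v1, v6), v4), m(v2, v5)) collapses to v1 ∘ v6 ∘ v4 ∘ v2 ∘ v5
m(v3, m(m(m(v1, v6), v4), m(v2, v5))) collapses to v3 ∘ v1 ∘ v6 ∘ v4 ∘ v2 ∘ v5


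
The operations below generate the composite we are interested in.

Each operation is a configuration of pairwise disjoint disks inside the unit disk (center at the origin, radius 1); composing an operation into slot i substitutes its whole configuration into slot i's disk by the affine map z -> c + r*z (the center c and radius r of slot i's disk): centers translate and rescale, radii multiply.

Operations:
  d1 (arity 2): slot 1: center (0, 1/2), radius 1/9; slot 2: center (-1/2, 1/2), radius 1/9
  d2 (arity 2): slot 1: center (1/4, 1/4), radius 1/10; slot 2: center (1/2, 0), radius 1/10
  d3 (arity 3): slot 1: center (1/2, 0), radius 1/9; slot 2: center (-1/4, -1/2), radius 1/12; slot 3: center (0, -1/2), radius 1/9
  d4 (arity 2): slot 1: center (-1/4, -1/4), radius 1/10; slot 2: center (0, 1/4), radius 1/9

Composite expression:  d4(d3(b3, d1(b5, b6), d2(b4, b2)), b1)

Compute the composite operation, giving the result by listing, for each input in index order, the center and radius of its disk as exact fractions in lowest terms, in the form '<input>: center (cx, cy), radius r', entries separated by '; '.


b1: center (0, 1/4), radius 1/9; b2: center (-11/45, -3/10), radius 1/900; b3: center (-1/5, -1/4), radius 1/90; b4: center (-89/360, -107/360), radius 1/900; b5: center (-11/40, -71/240), radius 1/1080; b6: center (-67/240, -71/240), radius 1/1080

Each b-disk chains the slot maps above it in d4; radii multiply.
b3 passes through 2 substitutions, ending at center (-1/5, -1/4), radius 1/90
b5 passes through 3 substitutions, ending at center (-11/40, -71/240), radius 1/1080
b6 passes through 3 substitutions, ending at center (-67/240, -71/240), radius 1/1080
b4 passes through 3 substitutions, ending at center (-89/360, -107/360), radius 1/900
b2 passes through 3 substitutions, ending at center (-11/45, -3/10), radius 1/900
b1 passes through 1 substitution, ending at center (0, 1/4), radius 1/9


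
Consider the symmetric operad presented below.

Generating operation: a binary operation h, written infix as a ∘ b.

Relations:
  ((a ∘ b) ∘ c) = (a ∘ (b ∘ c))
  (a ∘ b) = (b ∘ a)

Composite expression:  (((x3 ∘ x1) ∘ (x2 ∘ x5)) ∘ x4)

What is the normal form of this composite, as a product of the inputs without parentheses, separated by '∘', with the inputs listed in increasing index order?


x1 ∘ x2 ∘ x3 ∘ x4 ∘ x5

Any arrangement under h is one operation, so sort the x-inputs.
(x3 ∘ x1) collapses to x3 ∘ x1
(x2 ∘ x5) collapses to x2 ∘ x5
((x3 ∘ x1) ∘ (x2 ∘ x5)) collapses to x3 ∘ x1 ∘ x2 ∘ x5
(((x3 ∘ x1) ∘ (x2 ∘ x5)) ∘ x4) collapses to x3 ∘ x1 ∘ x2 ∘ x5 ∘ x4
sorting the factors by input index: x1 ∘ x2 ∘ x3 ∘ x4 ∘ x5


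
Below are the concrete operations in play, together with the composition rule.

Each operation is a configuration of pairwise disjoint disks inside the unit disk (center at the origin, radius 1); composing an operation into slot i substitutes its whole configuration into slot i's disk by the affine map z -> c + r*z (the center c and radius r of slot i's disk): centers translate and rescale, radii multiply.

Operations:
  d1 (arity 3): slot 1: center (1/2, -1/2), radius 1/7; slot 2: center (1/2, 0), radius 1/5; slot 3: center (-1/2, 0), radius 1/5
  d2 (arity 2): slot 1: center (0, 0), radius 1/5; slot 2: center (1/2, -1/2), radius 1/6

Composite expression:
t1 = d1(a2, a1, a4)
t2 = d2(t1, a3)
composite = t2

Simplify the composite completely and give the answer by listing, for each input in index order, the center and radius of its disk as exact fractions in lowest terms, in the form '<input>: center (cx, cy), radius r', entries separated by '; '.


Affine substitution under d2: radii multiply and a-centers shift.
a2 passes through 2 substitutions, ending at center (1/10, -1/10), radius 1/35
a1 passes through 2 substitutions, ending at center (1/10, 0), radius 1/25
a4 passes through 2 substitutions, ending at center (-1/10, 0), radius 1/25
a3 passes through 1 substitution, ending at center (1/2, -1/2), radius 1/6

a1: center (1/10, 0), radius 1/25; a2: center (1/10, -1/10), radius 1/35; a3: center (1/2, -1/2), radius 1/6; a4: center (-1/10, 0), radius 1/25
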